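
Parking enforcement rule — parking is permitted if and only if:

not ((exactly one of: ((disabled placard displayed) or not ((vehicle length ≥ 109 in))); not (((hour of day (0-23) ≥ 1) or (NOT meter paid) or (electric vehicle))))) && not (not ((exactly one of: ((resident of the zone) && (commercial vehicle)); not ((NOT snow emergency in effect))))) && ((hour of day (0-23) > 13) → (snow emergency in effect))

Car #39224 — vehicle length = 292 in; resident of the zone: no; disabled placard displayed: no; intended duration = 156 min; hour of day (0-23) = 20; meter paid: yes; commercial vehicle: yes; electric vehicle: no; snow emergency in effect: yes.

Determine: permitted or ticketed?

Permitted

Atomic conditions:
  disabled placard displayed: no → false
  vehicle length ≥ 109 in: 292 ≥ 109 is true
  hour of day (0-23) ≥ 1: 20 ≥ 1 is true
  NOT meter paid: yes → false
  electric vehicle: no → false
  resident of the zone: no → false
  commercial vehicle: yes → true
  NOT snow emergency in effect: yes → false
  hour of day (0-23) > 13: 20 > 13 is true
  snow emergency in effect: yes → true
Combine:
[1.1.1.2] NOT true = false
[1.1.1] false OR false = false
[1.1.2.1] true OR false OR false = true
[1.1.2] NOT true = false
[1.1] exactly-one(false, false) = false
[1] NOT false = true
[2.1.1.1] false AND true = false
[2.1.1.2] NOT false = true
[2.1.1] exactly-one(false, true) = true
[2.1] NOT true = false
[2] NOT false = true
[3] true → true = true
[root] true AND true AND true = true
Overall: true → permitted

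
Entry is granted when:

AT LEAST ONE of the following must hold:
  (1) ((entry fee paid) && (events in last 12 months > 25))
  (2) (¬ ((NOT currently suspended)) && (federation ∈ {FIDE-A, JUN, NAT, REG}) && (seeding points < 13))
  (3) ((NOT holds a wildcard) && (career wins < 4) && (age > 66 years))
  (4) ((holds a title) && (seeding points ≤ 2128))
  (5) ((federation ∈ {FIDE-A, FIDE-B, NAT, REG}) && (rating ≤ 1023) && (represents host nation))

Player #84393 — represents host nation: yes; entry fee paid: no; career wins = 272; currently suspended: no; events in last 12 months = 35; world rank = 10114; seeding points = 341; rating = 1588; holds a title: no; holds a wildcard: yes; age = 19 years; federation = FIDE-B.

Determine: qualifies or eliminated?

Atomic conditions:
  entry fee paid: no → false
  events in last 12 months > 25: 35 > 25 is true
  NOT currently suspended: no → true
  federation ∈ {FIDE-A, JUN, NAT, REG}: FIDE-B is not in the set → false
  seeding points < 13: 341 < 13 is false
  NOT holds a wildcard: yes → false
  career wins < 4: 272 < 4 is false
  age > 66 years: 19 > 66 is false
  holds a title: no → false
  seeding points ≤ 2128: 341 ≤ 2128 is true
  federation ∈ {FIDE-A, FIDE-B, NAT, REG}: FIDE-B is in the set → true
  rating ≤ 1023: 1588 ≤ 1023 is false
  represents host nation: yes → true
Combine:
[1] false AND true = false
[2.1] NOT true = false
[2] false AND false AND false = false
[3] false AND false AND false = false
[4] false AND true = false
[5] true AND false AND true = false
[root] false OR false OR false OR false OR false = false
Overall: false → eliminated

Eliminated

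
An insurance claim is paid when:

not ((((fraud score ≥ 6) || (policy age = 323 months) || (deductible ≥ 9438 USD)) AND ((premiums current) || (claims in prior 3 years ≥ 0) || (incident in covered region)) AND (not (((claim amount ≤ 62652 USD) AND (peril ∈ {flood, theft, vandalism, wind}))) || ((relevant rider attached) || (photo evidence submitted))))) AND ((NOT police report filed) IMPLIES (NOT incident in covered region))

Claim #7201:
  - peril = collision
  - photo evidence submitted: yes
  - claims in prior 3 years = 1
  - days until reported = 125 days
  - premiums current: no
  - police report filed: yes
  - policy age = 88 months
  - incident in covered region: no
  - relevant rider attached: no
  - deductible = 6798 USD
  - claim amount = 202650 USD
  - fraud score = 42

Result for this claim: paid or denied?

Denied

Atomic conditions:
  fraud score ≥ 6: 42 ≥ 6 is true
  policy age = 323 months: 88 == 323 is false
  deductible ≥ 9438 USD: 6798 ≥ 9438 is false
  premiums current: no → false
  claims in prior 3 years ≥ 0: 1 ≥ 0 is true
  incident in covered region: no → false
  claim amount ≤ 62652 USD: 202650 ≤ 62652 is false
  peril ∈ {flood, theft, vandalism, wind}: collision is not in the set → false
  relevant rider attached: no → false
  photo evidence submitted: yes → true
  NOT police report filed: yes → false
  NOT incident in covered region: no → true
Combine:
[1.1.1] true OR false OR false = true
[1.1.2] false OR true OR false = true
[1.1.3.1.1] false AND false = false
[1.1.3.1] NOT false = true
[1.1.3.2] false OR true = true
[1.1.3] true OR true = true
[1.1] true AND true AND true = true
[1] NOT true = false
[2] false → true (antecedent false ⇒ implication holds) = true
[root] false AND true = false
Overall: false → denied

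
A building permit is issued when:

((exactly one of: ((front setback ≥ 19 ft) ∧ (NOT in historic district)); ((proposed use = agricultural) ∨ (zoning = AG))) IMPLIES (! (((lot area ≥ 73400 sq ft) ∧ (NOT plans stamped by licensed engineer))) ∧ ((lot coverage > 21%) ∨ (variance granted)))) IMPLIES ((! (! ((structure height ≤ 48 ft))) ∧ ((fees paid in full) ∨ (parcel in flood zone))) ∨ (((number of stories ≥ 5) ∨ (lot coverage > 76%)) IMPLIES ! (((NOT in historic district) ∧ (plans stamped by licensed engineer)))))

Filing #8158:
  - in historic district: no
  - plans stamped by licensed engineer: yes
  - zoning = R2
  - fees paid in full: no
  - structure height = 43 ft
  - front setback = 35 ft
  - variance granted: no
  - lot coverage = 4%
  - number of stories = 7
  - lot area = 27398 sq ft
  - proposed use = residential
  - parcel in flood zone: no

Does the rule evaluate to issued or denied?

Atomic conditions:
  front setback ≥ 19 ft: 35 ≥ 19 is true
  NOT in historic district: no → true
  proposed use = agricultural: residential == agricultural is false
  zoning = AG: R2 == AG is false
  lot area ≥ 73400 sq ft: 27398 ≥ 73400 is false
  NOT plans stamped by licensed engineer: yes → false
  lot coverage > 21%: 4 > 21 is false
  variance granted: no → false
  structure height ≤ 48 ft: 43 ≤ 48 is true
  fees paid in full: no → false
  parcel in flood zone: no → false
  number of stories ≥ 5: 7 ≥ 5 is true
  lot coverage > 76%: 4 > 76 is false
  plans stamped by licensed engineer: yes → true
Combine:
[1.1.1] true AND true = true
[1.1.2] false OR false = false
[1.1] exactly-one(true, false) = true
[1.2.1.1] false AND false = false
[1.2.1] NOT false = true
[1.2.2] false OR false = false
[1.2] true AND false = false
[1] true → false = false
[2.1.1.1] NOT true = false
[2.1.1] NOT false = true
[2.1.2] false OR false = false
[2.1] true AND false = false
[2.2.1] true OR false = true
[2.2.2.1] true AND true = true
[2.2.2] NOT true = false
[2.2] true → false = false
[2] false OR false = false
[root] false → false (antecedent false ⇒ implication holds) = true
Overall: true → issued

Issued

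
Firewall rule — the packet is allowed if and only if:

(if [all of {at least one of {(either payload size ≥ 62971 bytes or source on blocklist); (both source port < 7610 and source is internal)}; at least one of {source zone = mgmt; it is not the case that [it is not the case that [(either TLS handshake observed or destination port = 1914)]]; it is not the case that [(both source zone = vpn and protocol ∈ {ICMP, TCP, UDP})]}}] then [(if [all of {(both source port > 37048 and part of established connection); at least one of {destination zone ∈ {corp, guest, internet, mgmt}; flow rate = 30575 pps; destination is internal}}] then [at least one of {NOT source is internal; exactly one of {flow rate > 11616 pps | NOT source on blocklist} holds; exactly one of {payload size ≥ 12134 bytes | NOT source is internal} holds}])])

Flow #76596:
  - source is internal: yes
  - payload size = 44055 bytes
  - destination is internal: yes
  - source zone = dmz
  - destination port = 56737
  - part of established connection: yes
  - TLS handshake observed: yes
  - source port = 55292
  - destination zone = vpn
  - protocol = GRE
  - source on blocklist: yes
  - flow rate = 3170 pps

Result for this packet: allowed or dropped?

Allowed

Atomic conditions:
  payload size ≥ 62971 bytes: 44055 ≥ 62971 is false
  source on blocklist: yes → true
  source port < 7610: 55292 < 7610 is false
  source is internal: yes → true
  source zone = mgmt: dmz == mgmt is false
  TLS handshake observed: yes → true
  destination port = 1914: 56737 == 1914 is false
  source zone = vpn: dmz == vpn is false
  protocol ∈ {ICMP, TCP, UDP}: GRE is not in the set → false
  source port > 37048: 55292 > 37048 is true
  part of established connection: yes → true
  destination zone ∈ {corp, guest, internet, mgmt}: vpn is not in the set → false
  flow rate = 30575 pps: 3170 == 30575 is false
  destination is internal: yes → true
  NOT source is internal: yes → false
  flow rate > 11616 pps: 3170 > 11616 is false
  NOT source on blocklist: yes → false
  payload size ≥ 12134 bytes: 44055 ≥ 12134 is true
Combine:
[1.1.1] false OR true = true
[1.1.2] false AND true = false
[1.1] true OR false = true
[1.2.2.1.1] true OR false = true
[1.2.2.1] NOT true = false
[1.2.2] NOT false = true
[1.2.3.1] false AND false = false
[1.2.3] NOT false = true
[1.2] false OR true OR true = true
[1] true AND true = true
[2.1.1] true AND true = true
[2.1.2] false OR false OR true = true
[2.1] true AND true = true
[2.2.2] exactly-one(false, false) = false
[2.2.3] exactly-one(true, false) = true
[2.2] false OR false OR true = true
[2] true → true = true
[root] true → true = true
Overall: true → allowed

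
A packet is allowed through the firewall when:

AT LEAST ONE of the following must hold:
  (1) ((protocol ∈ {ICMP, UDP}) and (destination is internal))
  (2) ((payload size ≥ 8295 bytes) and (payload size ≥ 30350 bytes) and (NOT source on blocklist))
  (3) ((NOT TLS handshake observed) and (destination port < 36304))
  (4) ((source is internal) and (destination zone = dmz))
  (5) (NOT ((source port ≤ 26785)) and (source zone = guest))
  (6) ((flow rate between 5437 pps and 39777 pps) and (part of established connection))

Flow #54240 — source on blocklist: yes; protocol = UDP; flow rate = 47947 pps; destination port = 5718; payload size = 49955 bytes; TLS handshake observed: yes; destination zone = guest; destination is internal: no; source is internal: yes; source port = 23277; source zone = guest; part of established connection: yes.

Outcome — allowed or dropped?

Dropped

Atomic conditions:
  protocol ∈ {ICMP, UDP}: UDP is in the set → true
  destination is internal: no → false
  payload size ≥ 8295 bytes: 49955 ≥ 8295 is true
  payload size ≥ 30350 bytes: 49955 ≥ 30350 is true
  NOT source on blocklist: yes → false
  NOT TLS handshake observed: yes → false
  destination port < 36304: 5718 < 36304 is true
  source is internal: yes → true
  destination zone = dmz: guest == dmz is false
  source port ≤ 26785: 23277 ≤ 26785 is true
  source zone = guest: guest == guest is true
  flow rate between 5437 pps and 39777 pps: 47947 in [5437, 39777] is false
  part of established connection: yes → true
Combine:
[1] true AND false = false
[2] true AND true AND false = false
[3] false AND true = false
[4] true AND false = false
[5.1] NOT true = false
[5] false AND true = false
[6] false AND true = false
[root] false OR false OR false OR false OR false OR false = false
Overall: false → dropped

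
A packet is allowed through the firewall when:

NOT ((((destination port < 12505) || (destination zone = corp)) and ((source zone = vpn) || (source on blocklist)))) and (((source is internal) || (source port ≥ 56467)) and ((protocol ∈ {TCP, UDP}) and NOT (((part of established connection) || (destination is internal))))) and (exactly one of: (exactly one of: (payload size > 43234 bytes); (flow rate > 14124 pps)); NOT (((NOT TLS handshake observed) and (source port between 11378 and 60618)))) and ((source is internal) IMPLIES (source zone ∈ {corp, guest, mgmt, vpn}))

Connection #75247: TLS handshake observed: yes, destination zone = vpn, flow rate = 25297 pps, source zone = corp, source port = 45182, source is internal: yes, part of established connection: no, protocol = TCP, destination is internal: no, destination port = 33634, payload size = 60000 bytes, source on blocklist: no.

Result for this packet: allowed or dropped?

Allowed

Atomic conditions:
  destination port < 12505: 33634 < 12505 is false
  destination zone = corp: vpn == corp is false
  source zone = vpn: corp == vpn is false
  source on blocklist: no → false
  source is internal: yes → true
  source port ≥ 56467: 45182 ≥ 56467 is false
  protocol ∈ {TCP, UDP}: TCP is in the set → true
  part of established connection: no → false
  destination is internal: no → false
  payload size > 43234 bytes: 60000 > 43234 is true
  flow rate > 14124 pps: 25297 > 14124 is true
  NOT TLS handshake observed: yes → false
  source port between 11378 and 60618: 45182 in [11378, 60618] is true
  source zone ∈ {corp, guest, mgmt, vpn}: corp is in the set → true
Combine:
[1.1.1] false OR false = false
[1.1.2] false OR false = false
[1.1] false AND false = false
[1] NOT false = true
[2.1] true OR false = true
[2.2.2.1] false OR false = false
[2.2.2] NOT false = true
[2.2] true AND true = true
[2] true AND true = true
[3.1] exactly-one(true, true) = false
[3.2.1] false AND true = false
[3.2] NOT false = true
[3] exactly-one(false, true) = true
[4] true → true = true
[root] true AND true AND true AND true = true
Overall: true → allowed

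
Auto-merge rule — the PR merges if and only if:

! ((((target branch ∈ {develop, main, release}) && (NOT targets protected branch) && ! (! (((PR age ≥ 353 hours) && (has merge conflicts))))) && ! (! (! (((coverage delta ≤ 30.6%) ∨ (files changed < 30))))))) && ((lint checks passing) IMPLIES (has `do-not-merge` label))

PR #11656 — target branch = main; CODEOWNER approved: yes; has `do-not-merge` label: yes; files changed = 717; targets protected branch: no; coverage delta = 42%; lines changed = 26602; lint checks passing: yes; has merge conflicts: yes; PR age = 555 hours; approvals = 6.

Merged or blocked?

Atomic conditions:
  target branch ∈ {develop, main, release}: main is in the set → true
  NOT targets protected branch: no → true
  PR age ≥ 353 hours: 555 ≥ 353 is true
  has merge conflicts: yes → true
  coverage delta ≤ 30.6%: 42 ≤ 30.6 is false
  files changed < 30: 717 < 30 is false
  lint checks passing: yes → true
  has `do-not-merge` label: yes → true
Combine:
[1.1.1.3.1.1] true AND true = true
[1.1.1.3.1] NOT true = false
[1.1.1.3] NOT false = true
[1.1.1] true AND true AND true = true
[1.1.2.1.1.1] false OR false = false
[1.1.2.1.1] NOT false = true
[1.1.2.1] NOT true = false
[1.1.2] NOT false = true
[1.1] true AND true = true
[1] NOT true = false
[2] true → true = true
[root] false AND true = false
Overall: false → blocked

Blocked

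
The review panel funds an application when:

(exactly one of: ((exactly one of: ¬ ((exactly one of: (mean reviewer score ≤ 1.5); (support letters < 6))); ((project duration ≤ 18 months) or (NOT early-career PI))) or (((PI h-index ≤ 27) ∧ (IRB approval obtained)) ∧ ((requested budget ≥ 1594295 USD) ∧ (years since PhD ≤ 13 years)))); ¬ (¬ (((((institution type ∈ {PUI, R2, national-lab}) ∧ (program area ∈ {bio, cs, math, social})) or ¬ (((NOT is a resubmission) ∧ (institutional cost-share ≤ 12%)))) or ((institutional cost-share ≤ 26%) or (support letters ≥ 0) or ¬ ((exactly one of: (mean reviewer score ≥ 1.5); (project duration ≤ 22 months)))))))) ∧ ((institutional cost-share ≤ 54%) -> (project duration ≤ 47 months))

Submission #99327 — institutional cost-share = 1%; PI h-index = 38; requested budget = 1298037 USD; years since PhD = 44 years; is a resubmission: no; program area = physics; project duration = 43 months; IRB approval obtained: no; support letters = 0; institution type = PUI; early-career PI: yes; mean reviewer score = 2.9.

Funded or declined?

Funded

Atomic conditions:
  mean reviewer score ≤ 1.5: 2.9 ≤ 1.5 is false
  support letters < 6: 0 < 6 is true
  project duration ≤ 18 months: 43 ≤ 18 is false
  NOT early-career PI: yes → false
  PI h-index ≤ 27: 38 ≤ 27 is false
  IRB approval obtained: no → false
  requested budget ≥ 1594295 USD: 1298037 ≥ 1594295 is false
  years since PhD ≤ 13 years: 44 ≤ 13 is false
  institution type ∈ {PUI, R2, national-lab}: PUI is in the set → true
  program area ∈ {bio, cs, math, social}: physics is not in the set → false
  NOT is a resubmission: no → true
  institutional cost-share ≤ 12%: 1 ≤ 12 is true
  institutional cost-share ≤ 26%: 1 ≤ 26 is true
  support letters ≥ 0: 0 ≥ 0 is true
  mean reviewer score ≥ 1.5: 2.9 ≥ 1.5 is true
  project duration ≤ 22 months: 43 ≤ 22 is false
  institutional cost-share ≤ 54%: 1 ≤ 54 is true
  project duration ≤ 47 months: 43 ≤ 47 is true
Combine:
[1.1.1.1.1] exactly-one(false, true) = true
[1.1.1.1] NOT true = false
[1.1.1.2] false OR false = false
[1.1.1] exactly-one(false, false) = false
[1.1.2.1] false AND false = false
[1.1.2.2] false AND false = false
[1.1.2] false AND false = false
[1.1] false OR false = false
[1.2.1.1.1.1] true AND false = false
[1.2.1.1.1.2.1] true AND true = true
[1.2.1.1.1.2] NOT true = false
[1.2.1.1.1] false OR false = false
[1.2.1.1.2.3.1] exactly-one(true, false) = true
[1.2.1.1.2.3] NOT true = false
[1.2.1.1.2] true OR true OR false = true
[1.2.1.1] false OR true = true
[1.2.1] NOT true = false
[1.2] NOT false = true
[1] exactly-one(false, true) = true
[2] true → true = true
[root] true AND true = true
Overall: true → funded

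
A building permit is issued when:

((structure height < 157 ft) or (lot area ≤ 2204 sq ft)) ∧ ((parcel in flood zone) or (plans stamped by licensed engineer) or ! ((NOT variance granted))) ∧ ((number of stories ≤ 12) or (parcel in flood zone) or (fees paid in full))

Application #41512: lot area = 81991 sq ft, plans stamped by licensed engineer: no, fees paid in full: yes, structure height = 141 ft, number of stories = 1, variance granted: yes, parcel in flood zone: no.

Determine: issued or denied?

Issued

Atomic conditions:
  structure height < 157 ft: 141 < 157 is true
  lot area ≤ 2204 sq ft: 81991 ≤ 2204 is false
  parcel in flood zone: no → false
  plans stamped by licensed engineer: no → false
  NOT variance granted: yes → false
  number of stories ≤ 12: 1 ≤ 12 is true
  fees paid in full: yes → true
Combine:
[1] true OR false = true
[2.3] NOT false = true
[2] false OR false OR true = true
[3] true OR false OR true = true
[root] true AND true AND true = true
Overall: true → issued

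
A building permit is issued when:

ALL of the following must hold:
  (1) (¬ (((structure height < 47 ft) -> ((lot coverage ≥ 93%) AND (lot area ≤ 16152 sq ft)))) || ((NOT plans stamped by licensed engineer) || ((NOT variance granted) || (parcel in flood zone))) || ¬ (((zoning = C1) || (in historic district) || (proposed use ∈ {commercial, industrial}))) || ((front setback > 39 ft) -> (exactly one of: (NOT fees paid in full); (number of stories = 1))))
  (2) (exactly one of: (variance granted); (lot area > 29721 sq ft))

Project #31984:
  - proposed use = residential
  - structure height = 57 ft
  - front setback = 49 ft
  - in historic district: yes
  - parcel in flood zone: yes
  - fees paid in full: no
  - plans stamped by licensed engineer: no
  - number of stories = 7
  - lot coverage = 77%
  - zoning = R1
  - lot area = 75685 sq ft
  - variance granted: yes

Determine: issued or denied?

Denied

Atomic conditions:
  structure height < 47 ft: 57 < 47 is false
  lot coverage ≥ 93%: 77 ≥ 93 is false
  lot area ≤ 16152 sq ft: 75685 ≤ 16152 is false
  NOT plans stamped by licensed engineer: no → true
  NOT variance granted: yes → false
  parcel in flood zone: yes → true
  zoning = C1: R1 == C1 is false
  in historic district: yes → true
  proposed use ∈ {commercial, industrial}: residential is not in the set → false
  front setback > 39 ft: 49 > 39 is true
  NOT fees paid in full: no → true
  number of stories = 1: 7 == 1 is false
  variance granted: yes → true
  lot area > 29721 sq ft: 75685 > 29721 is true
Combine:
[1.1.1.2] false AND false = false
[1.1.1] false → false (antecedent false ⇒ implication holds) = true
[1.1] NOT true = false
[1.2.2] false OR true = true
[1.2] true OR true = true
[1.3.1] false OR true OR false = true
[1.3] NOT true = false
[1.4.2] exactly-one(true, false) = true
[1.4] true → true = true
[1] false OR true OR false OR true = true
[2] exactly-one(true, true) = false
[root] true AND false = false
Overall: false → denied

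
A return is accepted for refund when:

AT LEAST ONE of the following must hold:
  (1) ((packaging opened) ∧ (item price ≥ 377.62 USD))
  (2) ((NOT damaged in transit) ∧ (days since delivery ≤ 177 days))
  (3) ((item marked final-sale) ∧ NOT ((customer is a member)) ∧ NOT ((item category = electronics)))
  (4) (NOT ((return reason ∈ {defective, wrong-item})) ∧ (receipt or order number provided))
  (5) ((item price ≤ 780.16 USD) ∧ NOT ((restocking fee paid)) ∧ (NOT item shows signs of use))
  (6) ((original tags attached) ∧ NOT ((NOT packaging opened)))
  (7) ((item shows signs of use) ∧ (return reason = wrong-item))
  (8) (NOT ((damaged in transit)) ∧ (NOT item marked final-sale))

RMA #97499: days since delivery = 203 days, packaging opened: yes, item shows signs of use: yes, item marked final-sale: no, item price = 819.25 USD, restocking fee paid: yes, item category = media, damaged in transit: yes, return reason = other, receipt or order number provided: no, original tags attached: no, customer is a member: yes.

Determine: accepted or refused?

Accepted

Atomic conditions:
  packaging opened: yes → true
  item price ≥ 377.62 USD: 819.25 ≥ 377.62 is true
  NOT damaged in transit: yes → false
  days since delivery ≤ 177 days: 203 ≤ 177 is false
  item marked final-sale: no → false
  customer is a member: yes → true
  item category = electronics: media == electronics is false
  return reason ∈ {defective, wrong-item}: other is not in the set → false
  receipt or order number provided: no → false
  item price ≤ 780.16 USD: 819.25 ≤ 780.16 is false
  restocking fee paid: yes → true
  NOT item shows signs of use: yes → false
  original tags attached: no → false
  NOT packaging opened: yes → false
  item shows signs of use: yes → true
  return reason = wrong-item: other == wrong-item is false
  damaged in transit: yes → true
  NOT item marked final-sale: no → true
Combine:
[1] true AND true = true
[2] false AND false = false
[3.2] NOT true = false
[3.3] NOT false = true
[3] false AND false AND true = false
[4.1] NOT false = true
[4] true AND false = false
[5.2] NOT true = false
[5] false AND false AND false = false
[6.2] NOT false = true
[6] false AND true = false
[7] true AND false = false
[8.1] NOT true = false
[8] false AND true = false
[root] true OR false OR false OR false OR false OR false OR false OR false = true
Overall: true → accepted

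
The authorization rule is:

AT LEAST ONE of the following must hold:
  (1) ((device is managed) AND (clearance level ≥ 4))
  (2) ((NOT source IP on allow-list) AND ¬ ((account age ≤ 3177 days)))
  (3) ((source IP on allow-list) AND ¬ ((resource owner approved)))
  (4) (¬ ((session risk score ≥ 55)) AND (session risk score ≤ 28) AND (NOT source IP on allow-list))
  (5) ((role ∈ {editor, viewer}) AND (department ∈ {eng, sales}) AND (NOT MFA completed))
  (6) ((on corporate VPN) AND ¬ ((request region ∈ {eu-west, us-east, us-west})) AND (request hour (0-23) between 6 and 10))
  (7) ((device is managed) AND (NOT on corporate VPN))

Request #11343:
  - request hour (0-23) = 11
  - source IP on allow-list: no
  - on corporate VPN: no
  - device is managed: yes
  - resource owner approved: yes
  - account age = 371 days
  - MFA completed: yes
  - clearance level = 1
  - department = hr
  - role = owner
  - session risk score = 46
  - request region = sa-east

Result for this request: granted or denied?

Granted

Atomic conditions:
  device is managed: yes → true
  clearance level ≥ 4: 1 ≥ 4 is false
  NOT source IP on allow-list: no → true
  account age ≤ 3177 days: 371 ≤ 3177 is true
  source IP on allow-list: no → false
  resource owner approved: yes → true
  session risk score ≥ 55: 46 ≥ 55 is false
  session risk score ≤ 28: 46 ≤ 28 is false
  role ∈ {editor, viewer}: owner is not in the set → false
  department ∈ {eng, sales}: hr is not in the set → false
  NOT MFA completed: yes → false
  on corporate VPN: no → false
  request region ∈ {eu-west, us-east, us-west}: sa-east is not in the set → false
  request hour (0-23) between 6 and 10: 11 in [6, 10] is false
  NOT on corporate VPN: no → true
Combine:
[1] true AND false = false
[2.2] NOT true = false
[2] true AND false = false
[3.2] NOT true = false
[3] false AND false = false
[4.1] NOT false = true
[4] true AND false AND true = false
[5] false AND false AND false = false
[6.2] NOT false = true
[6] false AND true AND false = false
[7] true AND true = true
[root] false OR false OR false OR false OR false OR false OR true = true
Overall: true → granted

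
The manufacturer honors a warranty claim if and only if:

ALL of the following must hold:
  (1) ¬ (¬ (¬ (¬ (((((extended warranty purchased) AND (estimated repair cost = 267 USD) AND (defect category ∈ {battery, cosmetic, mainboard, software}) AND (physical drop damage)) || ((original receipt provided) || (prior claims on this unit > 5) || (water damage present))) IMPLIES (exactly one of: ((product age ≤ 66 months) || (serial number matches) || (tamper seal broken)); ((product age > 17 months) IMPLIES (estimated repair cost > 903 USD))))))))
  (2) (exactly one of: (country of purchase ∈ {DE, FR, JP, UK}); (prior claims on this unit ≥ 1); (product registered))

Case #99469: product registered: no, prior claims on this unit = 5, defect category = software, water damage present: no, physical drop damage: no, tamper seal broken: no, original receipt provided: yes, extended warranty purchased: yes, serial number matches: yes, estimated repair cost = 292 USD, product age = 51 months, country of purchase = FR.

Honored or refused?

Atomic conditions:
  extended warranty purchased: yes → true
  estimated repair cost = 267 USD: 292 == 267 is false
  defect category ∈ {battery, cosmetic, mainboard, software}: software is in the set → true
  physical drop damage: no → false
  original receipt provided: yes → true
  prior claims on this unit > 5: 5 > 5 is false
  water damage present: no → false
  product age ≤ 66 months: 51 ≤ 66 is true
  serial number matches: yes → true
  tamper seal broken: no → false
  product age > 17 months: 51 > 17 is true
  estimated repair cost > 903 USD: 292 > 903 is false
  country of purchase ∈ {DE, FR, JP, UK}: FR is in the set → true
  prior claims on this unit ≥ 1: 5 ≥ 1 is true
  product registered: no → false
Combine:
[1.1.1.1.1.1.1] true AND false AND true AND false = false
[1.1.1.1.1.1.2] true OR false OR false = true
[1.1.1.1.1.1] false OR true = true
[1.1.1.1.1.2.1] true OR true OR false = true
[1.1.1.1.1.2.2] true → false = false
[1.1.1.1.1.2] exactly-one(true, false) = true
[1.1.1.1.1] true → true = true
[1.1.1.1] NOT true = false
[1.1.1] NOT false = true
[1.1] NOT true = false
[1] NOT false = true
[2] exactly-one(true, true, false) = false
[root] true AND false = false
Overall: false → refused

Refused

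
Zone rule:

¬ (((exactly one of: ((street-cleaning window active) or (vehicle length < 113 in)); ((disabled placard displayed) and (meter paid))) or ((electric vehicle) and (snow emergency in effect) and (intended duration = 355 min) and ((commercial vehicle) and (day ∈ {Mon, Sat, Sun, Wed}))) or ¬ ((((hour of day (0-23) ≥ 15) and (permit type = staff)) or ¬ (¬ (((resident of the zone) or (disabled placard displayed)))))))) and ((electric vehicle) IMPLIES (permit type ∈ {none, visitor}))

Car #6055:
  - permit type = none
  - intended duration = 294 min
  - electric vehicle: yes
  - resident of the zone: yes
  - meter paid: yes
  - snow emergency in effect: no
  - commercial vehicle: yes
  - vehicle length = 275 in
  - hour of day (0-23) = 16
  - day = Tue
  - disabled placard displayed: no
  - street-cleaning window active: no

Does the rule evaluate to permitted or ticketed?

Permitted

Atomic conditions:
  street-cleaning window active: no → false
  vehicle length < 113 in: 275 < 113 is false
  disabled placard displayed: no → false
  meter paid: yes → true
  electric vehicle: yes → true
  snow emergency in effect: no → false
  intended duration = 355 min: 294 == 355 is false
  commercial vehicle: yes → true
  day ∈ {Mon, Sat, Sun, Wed}: Tue is not in the set → false
  hour of day (0-23) ≥ 15: 16 ≥ 15 is true
  permit type = staff: none == staff is false
  resident of the zone: yes → true
  permit type ∈ {none, visitor}: none is in the set → true
Combine:
[1.1.1.1] false OR false = false
[1.1.1.2] false AND true = false
[1.1.1] exactly-one(false, false) = false
[1.1.2.4] true AND false = false
[1.1.2] true AND false AND false AND false = false
[1.1.3.1.1] true AND false = false
[1.1.3.1.2.1.1] true OR false = true
[1.1.3.1.2.1] NOT true = false
[1.1.3.1.2] NOT false = true
[1.1.3.1] false OR true = true
[1.1.3] NOT true = false
[1.1] false OR false OR false = false
[1] NOT false = true
[2] true → true = true
[root] true AND true = true
Overall: true → permitted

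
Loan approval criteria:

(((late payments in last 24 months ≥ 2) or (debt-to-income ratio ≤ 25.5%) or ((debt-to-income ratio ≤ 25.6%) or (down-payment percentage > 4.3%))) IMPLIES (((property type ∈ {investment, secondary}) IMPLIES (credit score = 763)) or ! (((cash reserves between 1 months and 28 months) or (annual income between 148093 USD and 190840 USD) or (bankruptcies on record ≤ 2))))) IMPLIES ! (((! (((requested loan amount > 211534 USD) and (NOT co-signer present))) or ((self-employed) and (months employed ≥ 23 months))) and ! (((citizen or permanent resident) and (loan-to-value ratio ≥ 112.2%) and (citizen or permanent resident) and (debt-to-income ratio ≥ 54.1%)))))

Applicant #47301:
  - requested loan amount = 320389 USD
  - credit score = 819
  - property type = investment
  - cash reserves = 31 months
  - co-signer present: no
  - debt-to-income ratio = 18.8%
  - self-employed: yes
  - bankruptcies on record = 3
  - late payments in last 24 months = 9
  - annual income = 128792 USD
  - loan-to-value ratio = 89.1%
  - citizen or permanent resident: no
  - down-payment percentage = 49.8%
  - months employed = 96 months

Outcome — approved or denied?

Denied

Atomic conditions:
  late payments in last 24 months ≥ 2: 9 ≥ 2 is true
  debt-to-income ratio ≤ 25.5%: 18.8 ≤ 25.5 is true
  debt-to-income ratio ≤ 25.6%: 18.8 ≤ 25.6 is true
  down-payment percentage > 4.3%: 49.8 > 4.3 is true
  property type ∈ {investment, secondary}: investment is in the set → true
  credit score = 763: 819 == 763 is false
  cash reserves between 1 months and 28 months: 31 in [1, 28] is false
  annual income between 148093 USD and 190840 USD: 128792 in [148093, 190840] is false
  bankruptcies on record ≤ 2: 3 ≤ 2 is false
  requested loan amount > 211534 USD: 320389 > 211534 is true
  NOT co-signer present: no → true
  self-employed: yes → true
  months employed ≥ 23 months: 96 ≥ 23 is true
  citizen or permanent resident: no → false
  loan-to-value ratio ≥ 112.2%: 89.1 ≥ 112.2 is false
  debt-to-income ratio ≥ 54.1%: 18.8 ≥ 54.1 is false
Combine:
[1.1.3] true OR true = true
[1.1] true OR true OR true = true
[1.2.1] true → false = false
[1.2.2.1] false OR false OR false = false
[1.2.2] NOT false = true
[1.2] false OR true = true
[1] true → true = true
[2.1.1.1.1] true AND true = true
[2.1.1.1] NOT true = false
[2.1.1.2] true AND true = true
[2.1.1] false OR true = true
[2.1.2.1] false AND false AND false AND false = false
[2.1.2] NOT false = true
[2.1] true AND true = true
[2] NOT true = false
[root] true → false = false
Overall: false → denied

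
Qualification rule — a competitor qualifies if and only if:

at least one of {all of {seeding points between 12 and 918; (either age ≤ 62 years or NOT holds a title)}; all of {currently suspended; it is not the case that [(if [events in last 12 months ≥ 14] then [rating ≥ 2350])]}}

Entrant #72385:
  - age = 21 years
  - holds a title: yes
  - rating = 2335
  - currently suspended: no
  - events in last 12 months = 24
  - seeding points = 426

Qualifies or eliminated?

Qualifies

Atomic conditions:
  seeding points between 12 and 918: 426 in [12, 918] is true
  age ≤ 62 years: 21 ≤ 62 is true
  NOT holds a title: yes → false
  currently suspended: no → false
  events in last 12 months ≥ 14: 24 ≥ 14 is true
  rating ≥ 2350: 2335 ≥ 2350 is false
Combine:
[1.2] true OR false = true
[1] true AND true = true
[2.2.1] true → false = false
[2.2] NOT false = true
[2] false AND true = false
[root] true OR false = true
Overall: true → qualifies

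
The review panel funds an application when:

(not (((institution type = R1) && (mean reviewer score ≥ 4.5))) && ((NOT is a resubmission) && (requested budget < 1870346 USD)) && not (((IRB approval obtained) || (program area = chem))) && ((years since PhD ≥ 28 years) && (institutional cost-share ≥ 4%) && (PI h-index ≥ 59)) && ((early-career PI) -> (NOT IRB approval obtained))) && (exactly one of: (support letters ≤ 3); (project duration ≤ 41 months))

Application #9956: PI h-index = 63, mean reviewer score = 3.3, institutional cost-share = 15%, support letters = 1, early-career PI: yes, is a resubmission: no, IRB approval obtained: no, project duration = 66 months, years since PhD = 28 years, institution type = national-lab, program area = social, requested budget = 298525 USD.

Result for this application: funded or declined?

Atomic conditions:
  institution type = R1: national-lab == R1 is false
  mean reviewer score ≥ 4.5: 3.3 ≥ 4.5 is false
  NOT is a resubmission: no → true
  requested budget < 1870346 USD: 298525 < 1870346 is true
  IRB approval obtained: no → false
  program area = chem: social == chem is false
  years since PhD ≥ 28 years: 28 ≥ 28 is true
  institutional cost-share ≥ 4%: 15 ≥ 4 is true
  PI h-index ≥ 59: 63 ≥ 59 is true
  early-career PI: yes → true
  NOT IRB approval obtained: no → true
  support letters ≤ 3: 1 ≤ 3 is true
  project duration ≤ 41 months: 66 ≤ 41 is false
Combine:
[1.1.1] false AND false = false
[1.1] NOT false = true
[1.2] true AND true = true
[1.3.1] false OR false = false
[1.3] NOT false = true
[1.4] true AND true AND true = true
[1.5] true → true = true
[1] true AND true AND true AND true AND true = true
[2] exactly-one(true, false) = true
[root] true AND true = true
Overall: true → funded

Funded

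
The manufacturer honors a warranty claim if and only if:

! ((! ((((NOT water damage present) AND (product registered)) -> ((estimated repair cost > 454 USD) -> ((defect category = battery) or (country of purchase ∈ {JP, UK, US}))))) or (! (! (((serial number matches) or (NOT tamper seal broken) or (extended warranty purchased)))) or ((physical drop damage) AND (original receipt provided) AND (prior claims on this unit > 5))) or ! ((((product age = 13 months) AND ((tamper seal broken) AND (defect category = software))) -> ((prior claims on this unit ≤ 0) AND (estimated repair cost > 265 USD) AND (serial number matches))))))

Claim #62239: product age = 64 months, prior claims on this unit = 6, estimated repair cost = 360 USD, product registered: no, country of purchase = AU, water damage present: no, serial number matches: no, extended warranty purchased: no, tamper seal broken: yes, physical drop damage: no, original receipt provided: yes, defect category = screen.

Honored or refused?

Atomic conditions:
  NOT water damage present: no → true
  product registered: no → false
  estimated repair cost > 454 USD: 360 > 454 is false
  defect category = battery: screen == battery is false
  country of purchase ∈ {JP, UK, US}: AU is not in the set → false
  serial number matches: no → false
  NOT tamper seal broken: yes → false
  extended warranty purchased: no → false
  physical drop damage: no → false
  original receipt provided: yes → true
  prior claims on this unit > 5: 6 > 5 is true
  product age = 13 months: 64 == 13 is false
  tamper seal broken: yes → true
  defect category = software: screen == software is false
  prior claims on this unit ≤ 0: 6 ≤ 0 is false
  estimated repair cost > 265 USD: 360 > 265 is true
Combine:
[1.1.1.1] true AND false = false
[1.1.1.2.2] false OR false = false
[1.1.1.2] false → false (antecedent false ⇒ implication holds) = true
[1.1.1] false → true (antecedent false ⇒ implication holds) = true
[1.1] NOT true = false
[1.2.1.1.1] false OR false OR false = false
[1.2.1.1] NOT false = true
[1.2.1] NOT true = false
[1.2.2] false AND true AND true = false
[1.2] false OR false = false
[1.3.1.1.2] true AND false = false
[1.3.1.1] false AND false = false
[1.3.1.2] false AND true AND false = false
[1.3.1] false → false (antecedent false ⇒ implication holds) = true
[1.3] NOT true = false
[1] false OR false OR false = false
[root] NOT false = true
Overall: true → honored

Honored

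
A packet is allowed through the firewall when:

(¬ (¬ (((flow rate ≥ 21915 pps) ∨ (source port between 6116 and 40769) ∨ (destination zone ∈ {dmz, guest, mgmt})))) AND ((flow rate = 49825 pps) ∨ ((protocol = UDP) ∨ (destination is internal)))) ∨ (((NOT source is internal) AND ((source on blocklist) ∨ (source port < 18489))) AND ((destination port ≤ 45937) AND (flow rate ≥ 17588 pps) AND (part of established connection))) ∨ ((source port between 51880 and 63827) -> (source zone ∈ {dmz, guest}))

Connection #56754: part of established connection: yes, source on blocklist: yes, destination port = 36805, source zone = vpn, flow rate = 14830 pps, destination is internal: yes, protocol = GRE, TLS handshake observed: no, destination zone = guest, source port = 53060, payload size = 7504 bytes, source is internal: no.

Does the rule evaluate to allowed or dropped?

Allowed

Atomic conditions:
  flow rate ≥ 21915 pps: 14830 ≥ 21915 is false
  source port between 6116 and 40769: 53060 in [6116, 40769] is false
  destination zone ∈ {dmz, guest, mgmt}: guest is in the set → true
  flow rate = 49825 pps: 14830 == 49825 is false
  protocol = UDP: GRE == UDP is false
  destination is internal: yes → true
  NOT source is internal: no → true
  source on blocklist: yes → true
  source port < 18489: 53060 < 18489 is false
  destination port ≤ 45937: 36805 ≤ 45937 is true
  flow rate ≥ 17588 pps: 14830 ≥ 17588 is false
  part of established connection: yes → true
  source port between 51880 and 63827: 53060 in [51880, 63827] is true
  source zone ∈ {dmz, guest}: vpn is not in the set → false
Combine:
[1.1.1.1] false OR false OR true = true
[1.1.1] NOT true = false
[1.1] NOT false = true
[1.2.2] false OR true = true
[1.2] false OR true = true
[1] true AND true = true
[2.1.2] true OR false = true
[2.1] true AND true = true
[2.2] true AND false AND true = false
[2] true AND false = false
[3] true → false = false
[root] true OR false OR false = true
Overall: true → allowed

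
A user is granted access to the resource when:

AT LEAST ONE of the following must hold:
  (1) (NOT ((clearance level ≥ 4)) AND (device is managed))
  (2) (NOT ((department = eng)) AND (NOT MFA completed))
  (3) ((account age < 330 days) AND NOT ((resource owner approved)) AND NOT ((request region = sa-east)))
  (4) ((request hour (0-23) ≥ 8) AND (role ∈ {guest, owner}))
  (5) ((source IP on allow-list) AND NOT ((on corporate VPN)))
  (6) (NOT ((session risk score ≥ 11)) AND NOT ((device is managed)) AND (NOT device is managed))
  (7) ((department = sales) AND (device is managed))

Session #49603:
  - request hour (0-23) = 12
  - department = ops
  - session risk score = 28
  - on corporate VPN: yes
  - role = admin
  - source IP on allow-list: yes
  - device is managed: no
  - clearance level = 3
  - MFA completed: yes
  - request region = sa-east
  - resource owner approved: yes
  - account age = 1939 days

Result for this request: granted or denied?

Atomic conditions:
  clearance level ≥ 4: 3 ≥ 4 is false
  device is managed: no → false
  department = eng: ops == eng is false
  NOT MFA completed: yes → false
  account age < 330 days: 1939 < 330 is false
  resource owner approved: yes → true
  request region = sa-east: sa-east == sa-east is true
  request hour (0-23) ≥ 8: 12 ≥ 8 is true
  role ∈ {guest, owner}: admin is not in the set → false
  source IP on allow-list: yes → true
  on corporate VPN: yes → true
  session risk score ≥ 11: 28 ≥ 11 is true
  NOT device is managed: no → true
  department = sales: ops == sales is false
Combine:
[1.1] NOT false = true
[1] true AND false = false
[2.1] NOT false = true
[2] true AND false = false
[3.2] NOT true = false
[3.3] NOT true = false
[3] false AND false AND false = false
[4] true AND false = false
[5.2] NOT true = false
[5] true AND false = false
[6.1] NOT true = false
[6.2] NOT false = true
[6] false AND true AND true = false
[7] false AND false = false
[root] false OR false OR false OR false OR false OR false OR false = false
Overall: false → denied

Denied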